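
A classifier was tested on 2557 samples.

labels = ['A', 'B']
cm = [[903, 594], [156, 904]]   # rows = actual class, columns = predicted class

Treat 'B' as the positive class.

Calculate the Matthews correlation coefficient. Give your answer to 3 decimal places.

MCC = (TP·TN − FP·FN) / √((TP+FP)(TP+FN)(TN+FP)(TN+FN))
Numerator = 904·903 − 594·156 = 723648
Denominator = √(1498·1060·1497·1059) = √2517302685240 = 1586600.9849
MCC = 723648 / 1586600.9849 = 0.456

0.456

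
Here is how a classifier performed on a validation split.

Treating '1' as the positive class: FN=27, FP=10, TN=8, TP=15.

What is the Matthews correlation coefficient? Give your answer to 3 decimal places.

MCC = (TP·TN − FP·FN) / √((TP+FP)(TP+FN)(TN+FP)(TN+FN))
Numerator = 15·8 − 10·27 = -150
Denominator = √(25·42·18·35) = √661500 = 813.3265
MCC = -150 / 813.3265 = -0.184

-0.184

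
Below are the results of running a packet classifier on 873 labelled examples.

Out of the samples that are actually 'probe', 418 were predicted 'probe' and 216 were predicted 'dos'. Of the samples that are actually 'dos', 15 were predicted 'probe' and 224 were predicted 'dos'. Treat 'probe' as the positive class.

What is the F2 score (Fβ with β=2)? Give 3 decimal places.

Fβ = (1+β²)·TP / ((1+β²)·TP + β²·FN + FP), with β²=4
= 5·418 / (5·418 + 4·216 + 15) = 0.704

0.704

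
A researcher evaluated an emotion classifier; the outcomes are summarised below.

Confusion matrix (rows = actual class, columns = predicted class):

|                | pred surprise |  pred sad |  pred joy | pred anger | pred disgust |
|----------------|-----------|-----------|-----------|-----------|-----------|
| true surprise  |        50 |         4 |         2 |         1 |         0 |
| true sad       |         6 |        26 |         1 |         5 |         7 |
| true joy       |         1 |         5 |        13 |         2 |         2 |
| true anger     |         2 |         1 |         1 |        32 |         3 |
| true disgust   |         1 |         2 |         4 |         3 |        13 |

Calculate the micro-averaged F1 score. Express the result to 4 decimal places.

0.7166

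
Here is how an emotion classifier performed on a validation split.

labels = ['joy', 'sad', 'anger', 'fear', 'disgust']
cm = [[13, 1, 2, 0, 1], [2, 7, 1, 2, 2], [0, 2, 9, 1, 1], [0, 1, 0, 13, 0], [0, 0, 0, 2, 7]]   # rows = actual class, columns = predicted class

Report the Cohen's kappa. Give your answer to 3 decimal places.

Observed agreement pₒ = trace/N = 49/67 = 0.7313
Expected agreement pₑ = Σ (rowᵢ·colᵢ)/N² = (17·15 + 14·11 + 13·12 + 14·18 + 9·11)/67² = 0.2041
κ = (pₒ − pₑ)/(1 − pₑ) = (0.7313 − 0.2041)/(1 − 0.2041) = 0.662

0.662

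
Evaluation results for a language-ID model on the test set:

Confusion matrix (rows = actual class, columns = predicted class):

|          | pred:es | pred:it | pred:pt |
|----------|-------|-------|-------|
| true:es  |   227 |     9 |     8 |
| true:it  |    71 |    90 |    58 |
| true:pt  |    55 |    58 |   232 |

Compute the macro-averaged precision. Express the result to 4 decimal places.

Per-class precision (TP/(TP+FP)):
  es: TP=227, FP=71+55=126 → 227/353 = 0.64306
  it: TP=90, FP=9+58=67 → 90/157 = 0.57325
  pt: TP=232, FP=8+58=66 → 232/298 = 0.77852
Macro-precision = mean = (0.64306 + 0.57325 + 0.77852) / 3 = 0.6649

0.6649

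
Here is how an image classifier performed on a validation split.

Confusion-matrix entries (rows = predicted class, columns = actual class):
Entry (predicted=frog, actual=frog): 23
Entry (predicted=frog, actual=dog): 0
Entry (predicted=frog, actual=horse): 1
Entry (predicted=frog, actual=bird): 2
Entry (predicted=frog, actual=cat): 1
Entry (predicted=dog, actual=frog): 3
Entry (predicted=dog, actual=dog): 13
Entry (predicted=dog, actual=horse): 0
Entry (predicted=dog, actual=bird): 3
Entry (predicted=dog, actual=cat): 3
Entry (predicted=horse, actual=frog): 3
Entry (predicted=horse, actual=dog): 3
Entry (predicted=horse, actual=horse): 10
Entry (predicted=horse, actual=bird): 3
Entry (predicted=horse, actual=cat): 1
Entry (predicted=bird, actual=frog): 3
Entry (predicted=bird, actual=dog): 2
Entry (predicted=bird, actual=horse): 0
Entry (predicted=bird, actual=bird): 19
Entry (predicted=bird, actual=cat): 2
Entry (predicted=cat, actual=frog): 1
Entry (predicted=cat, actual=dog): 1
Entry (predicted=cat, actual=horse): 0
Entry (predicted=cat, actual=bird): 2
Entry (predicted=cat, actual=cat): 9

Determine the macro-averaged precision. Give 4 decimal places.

Per-class precision (TP/(TP+FP)):
  frog: TP=23, FP=0+1+2+1=4 → 23/27 = 0.85185
  dog: TP=13, FP=3+0+3+3=9 → 13/22 = 0.59091
  horse: TP=10, FP=3+3+3+1=10 → 10/20 = 0.50000
  bird: TP=19, FP=3+2+0+2=7 → 19/26 = 0.73077
  cat: TP=9, FP=1+1+0+2=4 → 9/13 = 0.69231
Macro-precision = mean = (0.85185 + 0.59091 + 0.50000 + 0.73077 + 0.69231) / 5 = 0.6732

0.6732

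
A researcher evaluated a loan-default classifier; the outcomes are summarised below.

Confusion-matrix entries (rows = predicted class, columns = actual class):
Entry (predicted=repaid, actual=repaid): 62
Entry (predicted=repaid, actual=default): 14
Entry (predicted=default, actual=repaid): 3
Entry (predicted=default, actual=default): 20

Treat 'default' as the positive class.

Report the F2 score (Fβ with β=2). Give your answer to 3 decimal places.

Fβ = (1+β²)·TP / ((1+β²)·TP + β²·FN + FP), with β²=4
= 5·20 / (5·20 + 4·14 + 3) = 0.629

0.629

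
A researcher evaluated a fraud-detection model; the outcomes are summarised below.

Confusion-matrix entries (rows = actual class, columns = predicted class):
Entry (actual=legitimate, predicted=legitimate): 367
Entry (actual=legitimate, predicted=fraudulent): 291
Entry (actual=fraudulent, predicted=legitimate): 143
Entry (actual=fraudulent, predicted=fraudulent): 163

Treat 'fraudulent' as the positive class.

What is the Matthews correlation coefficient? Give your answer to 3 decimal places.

MCC = (TP·TN − FP·FN) / √((TP+FP)(TP+FN)(TN+FP)(TN+FN))
Numerator = 163·367 − 291·143 = 18208
Denominator = √(454·306·658·510) = √46620115920 = 215916.9190
MCC = 18208 / 215916.9190 = 0.084

0.084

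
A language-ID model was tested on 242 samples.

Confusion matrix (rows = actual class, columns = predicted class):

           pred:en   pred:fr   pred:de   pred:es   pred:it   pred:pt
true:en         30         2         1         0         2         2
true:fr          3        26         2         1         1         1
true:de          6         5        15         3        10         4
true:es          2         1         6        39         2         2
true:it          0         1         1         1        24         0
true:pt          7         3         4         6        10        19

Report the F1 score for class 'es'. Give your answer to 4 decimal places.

0.7647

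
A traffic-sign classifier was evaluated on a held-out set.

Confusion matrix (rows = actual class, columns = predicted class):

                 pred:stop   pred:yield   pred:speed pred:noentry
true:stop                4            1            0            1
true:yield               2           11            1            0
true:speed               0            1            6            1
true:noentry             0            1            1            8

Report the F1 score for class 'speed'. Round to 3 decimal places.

0.750

Treat 'speed' as positive and all other classes as negative.
F1 score = 2·TP/(2·TP+FP+FN).
speed: TP=6, FP=0+1+1=2, FN=0+1+1=2 → 12/16 = 0.7500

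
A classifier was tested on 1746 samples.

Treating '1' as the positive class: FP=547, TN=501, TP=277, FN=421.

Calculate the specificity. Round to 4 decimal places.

Specificity = TN/(TN+FP) = 501/(501+547) = 0.4781

0.4781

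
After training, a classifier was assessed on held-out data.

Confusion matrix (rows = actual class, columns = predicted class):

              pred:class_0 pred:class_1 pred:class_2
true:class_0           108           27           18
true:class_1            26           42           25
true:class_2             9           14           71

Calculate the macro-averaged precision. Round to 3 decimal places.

0.628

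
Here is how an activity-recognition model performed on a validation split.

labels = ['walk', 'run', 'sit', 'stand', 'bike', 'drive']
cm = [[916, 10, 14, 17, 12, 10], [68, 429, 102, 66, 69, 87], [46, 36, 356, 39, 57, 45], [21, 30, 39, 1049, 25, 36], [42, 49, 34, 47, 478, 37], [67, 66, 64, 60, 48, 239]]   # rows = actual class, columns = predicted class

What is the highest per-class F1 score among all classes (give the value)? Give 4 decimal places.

0.8565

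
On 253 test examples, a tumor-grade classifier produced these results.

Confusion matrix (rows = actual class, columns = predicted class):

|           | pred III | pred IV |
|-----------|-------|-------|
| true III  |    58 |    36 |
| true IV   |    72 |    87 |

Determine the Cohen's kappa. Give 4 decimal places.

Observed agreement pₒ = trace/N = 145/253 = 0.57312
Expected agreement pₑ = Σ (rowᵢ·colᵢ)/N² = (94·130 + 159·123)/253² = 0.49645
κ = (pₒ − pₑ)/(1 − pₑ) = (0.57312 − 0.49645)/(1 − 0.49645) = 0.1523

0.1523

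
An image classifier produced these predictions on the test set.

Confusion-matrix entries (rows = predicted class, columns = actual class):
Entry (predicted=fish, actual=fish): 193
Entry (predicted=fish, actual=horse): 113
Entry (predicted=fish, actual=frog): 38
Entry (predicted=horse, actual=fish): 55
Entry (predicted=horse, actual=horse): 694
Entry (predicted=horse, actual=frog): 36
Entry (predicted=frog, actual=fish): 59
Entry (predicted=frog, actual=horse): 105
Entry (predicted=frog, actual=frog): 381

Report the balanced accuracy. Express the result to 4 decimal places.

Balanced accuracy = mean of per-class recall.
  fish: recall = 193/307 = 0.62866
  horse: recall = 694/912 = 0.76096
  frog: recall = 381/455 = 0.83736
Mean = (0.62866 + 0.76096 + 0.83736) / 3 = 0.7423

0.7423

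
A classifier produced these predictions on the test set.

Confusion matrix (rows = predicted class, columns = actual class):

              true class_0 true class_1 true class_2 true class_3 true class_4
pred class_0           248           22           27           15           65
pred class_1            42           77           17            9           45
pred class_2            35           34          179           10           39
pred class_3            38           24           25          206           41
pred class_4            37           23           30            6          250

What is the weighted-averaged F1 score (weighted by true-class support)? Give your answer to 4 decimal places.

0.6205

Per-class F1 score (2·TP/(2·TP+FP+FN)):
  class_0: TP=248, FP=22+27+15+65=129, FN=42+35+38+37=152 → 496/777 = 0.63835
  class_1: TP=77, FP=42+17+9+45=113, FN=22+34+24+23=103 → 154/370 = 0.41622
  class_2: TP=179, FP=35+34+10+39=118, FN=27+17+25+30=99 → 358/575 = 0.62261
  class_3: TP=206, FP=38+24+25+41=128, FN=15+9+10+6=40 → 412/580 = 0.71034
  class_4: TP=250, FP=37+23+30+6=96, FN=65+45+39+41=190 → 500/786 = 0.63613
Weighted-F1 score = Σ (supportᵢ/N)·F1 scoreᵢ with N=1544: (400/1544)·0.63835 + (180/1544)·0.41622 + (278/1544)·0.62261 + (246/1544)·0.71034 + (440/1544)·0.63613 = 0.6205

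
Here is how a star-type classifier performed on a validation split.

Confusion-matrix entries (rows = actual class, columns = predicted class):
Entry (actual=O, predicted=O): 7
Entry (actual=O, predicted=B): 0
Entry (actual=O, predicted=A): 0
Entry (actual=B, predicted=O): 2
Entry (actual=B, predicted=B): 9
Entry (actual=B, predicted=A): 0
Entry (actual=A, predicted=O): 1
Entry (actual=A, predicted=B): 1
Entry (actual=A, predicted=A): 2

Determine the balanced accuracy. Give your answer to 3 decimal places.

0.773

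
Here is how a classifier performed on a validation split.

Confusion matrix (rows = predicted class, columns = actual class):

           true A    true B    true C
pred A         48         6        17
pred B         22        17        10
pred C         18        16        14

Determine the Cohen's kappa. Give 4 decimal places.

0.1738

Observed agreement pₒ = trace/N = 79/168 = 0.47024
Expected agreement pₑ = Σ (rowᵢ·colᵢ)/N² = (88·71 + 39·49 + 41·48)/168² = 0.35881
κ = (pₒ − pₑ)/(1 − pₑ) = (0.47024 − 0.35881)/(1 − 0.35881) = 0.1738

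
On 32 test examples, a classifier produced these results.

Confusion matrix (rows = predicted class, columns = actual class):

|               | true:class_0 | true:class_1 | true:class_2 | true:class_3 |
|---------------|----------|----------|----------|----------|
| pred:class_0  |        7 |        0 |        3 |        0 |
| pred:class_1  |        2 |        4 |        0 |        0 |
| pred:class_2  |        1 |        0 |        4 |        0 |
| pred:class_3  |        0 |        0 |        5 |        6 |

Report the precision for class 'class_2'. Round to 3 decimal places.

One-vs-rest for 'class_2': TP = diagonal; FP = other classes predicted 'class_2'; FN = 'class_2' predicted as other.
precision = TP/(TP+FP).
class_2: TP=4, FP=1+0+0=1 → 4/5 = 0.8000

0.800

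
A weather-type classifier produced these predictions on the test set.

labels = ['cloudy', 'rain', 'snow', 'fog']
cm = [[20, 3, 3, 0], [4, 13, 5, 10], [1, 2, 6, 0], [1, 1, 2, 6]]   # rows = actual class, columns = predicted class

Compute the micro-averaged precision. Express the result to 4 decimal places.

Micro-averaging pools counts across classes: ΣTP=45, ΣFP=32, ΣFN=32.
Micro-precision = TP/(TP+FP) on pooled counts = 0.5844 (equals overall accuracy in single-label multiclass).

0.5844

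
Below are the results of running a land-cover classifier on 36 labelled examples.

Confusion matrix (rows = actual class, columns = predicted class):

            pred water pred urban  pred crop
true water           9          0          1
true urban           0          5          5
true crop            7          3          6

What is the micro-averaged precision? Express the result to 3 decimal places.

0.556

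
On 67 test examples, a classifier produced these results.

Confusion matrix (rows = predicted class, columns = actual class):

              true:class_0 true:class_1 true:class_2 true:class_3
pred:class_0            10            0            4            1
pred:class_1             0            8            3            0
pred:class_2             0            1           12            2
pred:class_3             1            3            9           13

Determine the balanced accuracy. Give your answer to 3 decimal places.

Balanced accuracy = mean of per-class recall.
  class_0: recall = 10/11 = 0.9091
  class_1: recall = 8/12 = 0.6667
  class_2: recall = 12/28 = 0.4286
  class_3: recall = 13/16 = 0.8125
Mean = (0.9091 + 0.6667 + 0.4286 + 0.8125) / 4 = 0.704

0.704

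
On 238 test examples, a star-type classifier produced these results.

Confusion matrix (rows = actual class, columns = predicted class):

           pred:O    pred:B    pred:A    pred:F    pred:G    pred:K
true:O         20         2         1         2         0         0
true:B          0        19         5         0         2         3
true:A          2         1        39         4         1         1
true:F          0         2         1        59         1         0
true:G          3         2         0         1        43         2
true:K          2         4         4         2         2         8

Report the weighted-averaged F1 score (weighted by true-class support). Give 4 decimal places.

0.7836

Per-class F1 score (2·TP/(2·TP+FP+FN)):
  O: TP=20, FP=0+2+0+3+2=7, FN=2+1+2+0+0=5 → 40/52 = 0.76923
  B: TP=19, FP=2+1+2+2+4=11, FN=0+5+0+2+3=10 → 38/59 = 0.64407
  A: TP=39, FP=1+5+1+0+4=11, FN=2+1+4+1+1=9 → 78/98 = 0.79592
  F: TP=59, FP=2+0+4+1+2=9, FN=0+2+1+1+0=4 → 118/131 = 0.90076
  G: TP=43, FP=0+2+1+1+2=6, FN=3+2+0+1+2=8 → 86/100 = 0.86000
  K: TP=8, FP=0+3+1+0+2=6, FN=2+4+4+2+2=14 → 16/36 = 0.44444
Weighted-F1 score = Σ (supportᵢ/N)·F1 scoreᵢ with N=238: (25/238)·0.76923 + (29/238)·0.64407 + (48/238)·0.79592 + (63/238)·0.90076 + (51/238)·0.86000 + (22/238)·0.44444 = 0.7836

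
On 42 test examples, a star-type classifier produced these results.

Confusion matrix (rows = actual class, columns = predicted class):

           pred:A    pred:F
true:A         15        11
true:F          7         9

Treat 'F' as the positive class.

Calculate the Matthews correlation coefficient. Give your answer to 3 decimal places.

MCC = (TP·TN − FP·FN) / √((TP+FP)(TP+FN)(TN+FP)(TN+FN))
Numerator = 9·15 − 11·7 = 58
Denominator = √(20·16·26·22) = √183040 = 427.8317
MCC = 58 / 427.8317 = 0.136

0.136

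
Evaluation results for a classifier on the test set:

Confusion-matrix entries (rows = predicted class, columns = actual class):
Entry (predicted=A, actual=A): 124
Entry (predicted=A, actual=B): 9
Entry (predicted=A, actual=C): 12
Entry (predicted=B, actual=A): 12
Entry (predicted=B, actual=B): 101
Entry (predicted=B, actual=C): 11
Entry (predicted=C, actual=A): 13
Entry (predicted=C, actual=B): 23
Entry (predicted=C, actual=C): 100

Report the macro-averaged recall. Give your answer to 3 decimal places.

Per-class recall (TP/(TP+FN)):
  A: TP=124, FN=12+13=25 → 124/149 = 0.8322
  B: TP=101, FN=9+23=32 → 101/133 = 0.7594
  C: TP=100, FN=12+11=23 → 100/123 = 0.8130
Macro-recall = mean = (0.8322 + 0.7594 + 0.8130) / 3 = 0.802

0.802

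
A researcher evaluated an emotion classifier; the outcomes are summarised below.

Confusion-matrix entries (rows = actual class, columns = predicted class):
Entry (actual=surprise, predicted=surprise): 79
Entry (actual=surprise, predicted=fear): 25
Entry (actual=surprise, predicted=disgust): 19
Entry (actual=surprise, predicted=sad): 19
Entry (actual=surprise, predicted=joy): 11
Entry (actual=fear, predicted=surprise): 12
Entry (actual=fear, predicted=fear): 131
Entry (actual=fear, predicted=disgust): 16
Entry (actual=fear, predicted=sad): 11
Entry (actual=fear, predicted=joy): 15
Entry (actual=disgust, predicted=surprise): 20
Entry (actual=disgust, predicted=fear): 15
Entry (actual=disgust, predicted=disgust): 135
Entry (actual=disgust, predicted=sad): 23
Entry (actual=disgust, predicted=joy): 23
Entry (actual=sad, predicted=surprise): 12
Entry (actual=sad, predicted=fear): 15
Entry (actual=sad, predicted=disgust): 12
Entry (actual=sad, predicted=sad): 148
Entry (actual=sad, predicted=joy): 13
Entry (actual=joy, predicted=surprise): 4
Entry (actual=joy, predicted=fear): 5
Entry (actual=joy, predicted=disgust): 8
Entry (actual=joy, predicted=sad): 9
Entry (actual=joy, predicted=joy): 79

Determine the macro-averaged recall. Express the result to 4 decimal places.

Per-class recall (TP/(TP+FN)):
  surprise: TP=79, FN=25+19+19+11=74 → 79/153 = 0.51634
  fear: TP=131, FN=12+16+11+15=54 → 131/185 = 0.70811
  disgust: TP=135, FN=20+15+23+23=81 → 135/216 = 0.62500
  sad: TP=148, FN=12+15+12+13=52 → 148/200 = 0.74000
  joy: TP=79, FN=4+5+8+9=26 → 79/105 = 0.75238
Macro-recall = mean = (0.51634 + 0.70811 + 0.62500 + 0.74000 + 0.75238) / 5 = 0.6684

0.6684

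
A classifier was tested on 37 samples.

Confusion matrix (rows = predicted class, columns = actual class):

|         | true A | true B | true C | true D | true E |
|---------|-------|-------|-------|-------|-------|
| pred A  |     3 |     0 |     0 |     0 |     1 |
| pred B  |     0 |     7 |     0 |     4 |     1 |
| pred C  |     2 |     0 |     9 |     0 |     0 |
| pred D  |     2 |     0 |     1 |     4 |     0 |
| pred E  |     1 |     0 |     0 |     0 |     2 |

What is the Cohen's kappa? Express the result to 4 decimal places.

Observed agreement pₒ = trace/N = 25/37 = 0.67568
Expected agreement pₑ = Σ (rowᵢ·colᵢ)/N² = (8·4 + 7·12 + 10·11 + 8·7 + 4·3)/37² = 0.21476
κ = (pₒ − pₑ)/(1 − pₑ) = (0.67568 − 0.21476)/(1 − 0.21476) = 0.5870

0.5870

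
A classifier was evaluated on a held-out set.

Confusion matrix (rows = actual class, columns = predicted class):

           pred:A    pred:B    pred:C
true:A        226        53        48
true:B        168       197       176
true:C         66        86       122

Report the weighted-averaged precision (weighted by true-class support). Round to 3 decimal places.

0.503

Per-class precision (TP/(TP+FP)):
  A: TP=226, FP=168+66=234 → 226/460 = 0.4913
  B: TP=197, FP=53+86=139 → 197/336 = 0.5863
  C: TP=122, FP=48+176=224 → 122/346 = 0.3526
Weighted-precision = Σ (supportᵢ/N)·precisionᵢ with N=1142: (327/1142)·0.4913 + (541/1142)·0.5863 + (274/1142)·0.3526 = 0.503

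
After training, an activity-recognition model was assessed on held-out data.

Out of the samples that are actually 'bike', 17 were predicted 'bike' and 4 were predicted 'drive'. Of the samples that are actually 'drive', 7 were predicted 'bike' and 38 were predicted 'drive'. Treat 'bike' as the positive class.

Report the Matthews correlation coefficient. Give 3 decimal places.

0.633

MCC = (TP·TN − FP·FN) / √((TP+FP)(TP+FN)(TN+FP)(TN+FN))
Numerator = 17·38 − 7·4 = 618
Denominator = √(24·21·45·42) = √952560 = 975.9918
MCC = 618 / 975.9918 = 0.633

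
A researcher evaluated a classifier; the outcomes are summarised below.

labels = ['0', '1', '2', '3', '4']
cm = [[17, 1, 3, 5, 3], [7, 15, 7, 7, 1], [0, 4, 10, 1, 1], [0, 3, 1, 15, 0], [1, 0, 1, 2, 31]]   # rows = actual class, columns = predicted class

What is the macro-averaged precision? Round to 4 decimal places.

Per-class precision (TP/(TP+FP)):
  0: TP=17, FP=7+0+0+1=8 → 17/25 = 0.68000
  1: TP=15, FP=1+4+3+0=8 → 15/23 = 0.65217
  2: TP=10, FP=3+7+1+1=12 → 10/22 = 0.45455
  3: TP=15, FP=5+7+1+2=15 → 15/30 = 0.50000
  4: TP=31, FP=3+1+1+0=5 → 31/36 = 0.86111
Macro-precision = mean = (0.68000 + 0.65217 + 0.45455 + 0.50000 + 0.86111) / 5 = 0.6296

0.6296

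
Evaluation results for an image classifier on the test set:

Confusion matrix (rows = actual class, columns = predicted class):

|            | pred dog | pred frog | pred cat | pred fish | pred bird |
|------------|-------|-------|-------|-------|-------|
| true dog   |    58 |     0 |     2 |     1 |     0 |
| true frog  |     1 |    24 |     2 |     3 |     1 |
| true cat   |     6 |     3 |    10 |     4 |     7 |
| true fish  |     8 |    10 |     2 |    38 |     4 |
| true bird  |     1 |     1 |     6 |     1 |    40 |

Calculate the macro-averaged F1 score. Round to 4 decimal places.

Per-class F1 score (2·TP/(2·TP+FP+FN)):
  dog: TP=58, FP=1+6+8+1=16, FN=0+2+1+0=3 → 116/135 = 0.85926
  frog: TP=24, FP=0+3+10+1=14, FN=1+2+3+1=7 → 48/69 = 0.69565
  cat: TP=10, FP=2+2+2+6=12, FN=6+3+4+7=20 → 20/52 = 0.38462
  fish: TP=38, FP=1+3+4+1=9, FN=8+10+2+4=24 → 76/109 = 0.69725
  bird: TP=40, FP=0+1+7+4=12, FN=1+1+6+1=9 → 80/101 = 0.79208
Macro-F1 score = mean = (0.85926 + 0.69565 + 0.38462 + 0.69725 + 0.79208) / 5 = 0.6858

0.6858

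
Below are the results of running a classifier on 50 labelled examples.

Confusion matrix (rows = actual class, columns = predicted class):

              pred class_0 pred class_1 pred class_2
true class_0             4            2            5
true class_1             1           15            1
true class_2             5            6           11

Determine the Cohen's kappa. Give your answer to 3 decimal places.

0.385

Observed agreement pₒ = trace/N = 30/50 = 0.6000
Expected agreement pₑ = Σ (rowᵢ·colᵢ)/N² = (11·10 + 17·23 + 22·17)/50² = 0.3500
κ = (pₒ − pₑ)/(1 − pₑ) = (0.6000 − 0.3500)/(1 − 0.3500) = 0.385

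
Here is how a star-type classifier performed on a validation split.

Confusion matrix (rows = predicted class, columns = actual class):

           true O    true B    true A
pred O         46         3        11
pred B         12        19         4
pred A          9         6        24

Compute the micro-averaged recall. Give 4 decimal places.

Micro-averaging pools counts across classes: ΣTP=89, ΣFP=45, ΣFN=45.
Micro-recall = TP/(TP+FN) on pooled counts = 0.6642 (equals overall accuracy in single-label multiclass).

0.6642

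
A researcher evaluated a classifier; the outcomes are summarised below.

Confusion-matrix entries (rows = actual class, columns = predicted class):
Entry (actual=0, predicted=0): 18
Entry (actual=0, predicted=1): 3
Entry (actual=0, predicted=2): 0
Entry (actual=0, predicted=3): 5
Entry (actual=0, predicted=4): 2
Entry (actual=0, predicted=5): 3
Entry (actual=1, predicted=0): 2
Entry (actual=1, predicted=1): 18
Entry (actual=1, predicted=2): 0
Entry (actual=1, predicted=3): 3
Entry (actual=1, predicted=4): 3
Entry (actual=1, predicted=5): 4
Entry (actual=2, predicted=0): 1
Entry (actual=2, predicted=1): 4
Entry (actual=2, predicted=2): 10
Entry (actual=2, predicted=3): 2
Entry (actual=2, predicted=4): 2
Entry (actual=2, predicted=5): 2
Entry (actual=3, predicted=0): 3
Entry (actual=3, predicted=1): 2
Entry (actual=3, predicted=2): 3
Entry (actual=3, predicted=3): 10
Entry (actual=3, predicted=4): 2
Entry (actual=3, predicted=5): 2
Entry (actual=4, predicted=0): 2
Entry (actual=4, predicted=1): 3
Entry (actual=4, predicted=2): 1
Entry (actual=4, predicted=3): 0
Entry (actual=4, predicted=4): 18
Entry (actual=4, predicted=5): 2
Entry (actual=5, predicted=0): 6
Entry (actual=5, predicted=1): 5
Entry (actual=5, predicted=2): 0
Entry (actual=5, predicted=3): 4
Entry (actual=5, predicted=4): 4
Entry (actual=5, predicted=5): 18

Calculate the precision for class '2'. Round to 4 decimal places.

Take TP from the diagonal, FP from the rest of the '2' prediction marginal, FN from the rest of the '2' actual marginal.
precision = TP/(TP+FP).
2: TP=10, FP=0+0+3+1+0=4 → 10/14 = 0.71429

0.7143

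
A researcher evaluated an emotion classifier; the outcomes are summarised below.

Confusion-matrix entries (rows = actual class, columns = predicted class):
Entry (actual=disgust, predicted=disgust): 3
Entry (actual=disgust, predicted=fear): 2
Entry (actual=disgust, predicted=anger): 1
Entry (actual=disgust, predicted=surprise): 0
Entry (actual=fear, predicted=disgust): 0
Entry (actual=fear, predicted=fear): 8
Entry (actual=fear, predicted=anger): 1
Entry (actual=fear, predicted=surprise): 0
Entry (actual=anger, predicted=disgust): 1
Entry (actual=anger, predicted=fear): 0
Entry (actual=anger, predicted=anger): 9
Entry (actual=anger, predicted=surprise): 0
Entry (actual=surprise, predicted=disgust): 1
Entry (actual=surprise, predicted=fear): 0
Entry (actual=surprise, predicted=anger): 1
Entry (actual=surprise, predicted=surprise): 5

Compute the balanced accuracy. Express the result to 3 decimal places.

Balanced accuracy = mean of per-class recall.
  disgust: recall = 3/6 = 0.5000
  fear: recall = 8/9 = 0.8889
  anger: recall = 9/10 = 0.9000
  surprise: recall = 5/7 = 0.7143
Mean = (0.5000 + 0.8889 + 0.9000 + 0.7143) / 4 = 0.751

0.751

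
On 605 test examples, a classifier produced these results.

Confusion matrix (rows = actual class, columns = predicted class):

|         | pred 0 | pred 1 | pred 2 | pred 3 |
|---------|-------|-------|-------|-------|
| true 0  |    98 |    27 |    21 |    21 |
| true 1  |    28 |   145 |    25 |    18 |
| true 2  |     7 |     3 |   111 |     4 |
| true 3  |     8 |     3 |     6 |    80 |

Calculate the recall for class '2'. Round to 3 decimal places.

0.888

Take TP from the diagonal, FP from the rest of the '2' prediction marginal, FN from the rest of the '2' actual marginal.
recall = TP/(TP+FN).
2: TP=111, FN=7+3+4=14 → 111/125 = 0.8880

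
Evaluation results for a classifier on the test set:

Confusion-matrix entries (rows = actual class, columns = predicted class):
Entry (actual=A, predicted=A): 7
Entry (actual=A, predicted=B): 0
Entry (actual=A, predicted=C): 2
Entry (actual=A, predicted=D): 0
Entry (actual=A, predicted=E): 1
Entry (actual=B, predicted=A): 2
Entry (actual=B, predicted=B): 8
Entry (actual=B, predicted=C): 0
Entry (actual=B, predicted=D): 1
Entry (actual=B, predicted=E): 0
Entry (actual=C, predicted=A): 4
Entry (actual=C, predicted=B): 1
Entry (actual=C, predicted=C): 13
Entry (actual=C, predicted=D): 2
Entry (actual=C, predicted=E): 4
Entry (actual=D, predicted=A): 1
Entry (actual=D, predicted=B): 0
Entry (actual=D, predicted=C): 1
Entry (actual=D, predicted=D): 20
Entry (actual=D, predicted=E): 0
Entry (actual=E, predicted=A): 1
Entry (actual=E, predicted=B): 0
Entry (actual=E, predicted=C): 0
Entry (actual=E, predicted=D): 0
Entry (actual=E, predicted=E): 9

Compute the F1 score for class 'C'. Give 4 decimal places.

0.6500

F1 score = 2·TP/(2·TP+FP+FN).
C: TP=13, FP=2+0+1+0=3, FN=4+1+2+4=11 → 26/40 = 0.65000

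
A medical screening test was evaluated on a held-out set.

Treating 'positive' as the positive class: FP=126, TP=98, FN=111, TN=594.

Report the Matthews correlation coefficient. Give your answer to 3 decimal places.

0.287

MCC = (TP·TN − FP·FN) / √((TP+FP)(TP+FN)(TN+FP)(TN+FN))
Numerator = 98·594 − 126·111 = 44226
Denominator = √(224·209·720·705) = √23763801600 = 154155.1219
MCC = 44226 / 154155.1219 = 0.287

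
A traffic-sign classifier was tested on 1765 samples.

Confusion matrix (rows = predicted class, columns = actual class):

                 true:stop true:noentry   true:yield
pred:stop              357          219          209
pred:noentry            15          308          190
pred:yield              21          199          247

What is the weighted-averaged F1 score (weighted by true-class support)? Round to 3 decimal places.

0.502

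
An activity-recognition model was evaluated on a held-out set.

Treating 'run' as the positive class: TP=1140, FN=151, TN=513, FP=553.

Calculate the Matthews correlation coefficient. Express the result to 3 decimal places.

MCC = (TP·TN − FP·FN) / √((TP+FP)(TP+FN)(TN+FP)(TN+FN))
Numerator = 1140·513 − 553·151 = 501317
Denominator = √(1693·1291·1066·664) = √1547064727312 = 1243810.5673
MCC = 501317 / 1243810.5673 = 0.403

0.403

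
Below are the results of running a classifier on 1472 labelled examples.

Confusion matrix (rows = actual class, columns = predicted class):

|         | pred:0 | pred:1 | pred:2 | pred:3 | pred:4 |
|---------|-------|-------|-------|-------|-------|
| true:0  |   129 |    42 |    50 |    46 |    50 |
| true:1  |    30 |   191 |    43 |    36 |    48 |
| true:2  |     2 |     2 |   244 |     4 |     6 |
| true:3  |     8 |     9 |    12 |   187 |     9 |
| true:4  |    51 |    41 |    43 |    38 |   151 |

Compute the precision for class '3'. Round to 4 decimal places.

0.6013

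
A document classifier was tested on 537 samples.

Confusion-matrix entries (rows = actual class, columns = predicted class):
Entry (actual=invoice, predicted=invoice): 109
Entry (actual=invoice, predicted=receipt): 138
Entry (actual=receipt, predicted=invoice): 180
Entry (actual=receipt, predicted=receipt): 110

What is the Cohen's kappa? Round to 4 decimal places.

Observed agreement pₒ = trace/N = 219/537 = 0.40782
Expected agreement pₑ = Σ (rowᵢ·colᵢ)/N² = (247·289 + 290·248)/537² = 0.49694
κ = (pₒ − pₑ)/(1 − pₑ) = (0.40782 − 0.49694)/(1 − 0.49694) = -0.1772

-0.1772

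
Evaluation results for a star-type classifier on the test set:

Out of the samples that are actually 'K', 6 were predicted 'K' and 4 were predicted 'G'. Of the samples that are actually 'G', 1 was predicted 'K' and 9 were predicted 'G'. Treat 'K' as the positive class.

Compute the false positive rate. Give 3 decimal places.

0.100

FPR = FP/(FP+TN) = 1/(1+9) = 0.100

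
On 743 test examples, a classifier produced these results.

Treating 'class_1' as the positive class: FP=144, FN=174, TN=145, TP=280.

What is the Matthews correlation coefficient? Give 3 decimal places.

0.117

MCC = (TP·TN − FP·FN) / √((TP+FP)(TP+FN)(TN+FP)(TN+FN))
Numerator = 280·145 − 144·174 = 15544
Denominator = √(424·454·289·319) = √17746398736 = 133215.6100
MCC = 15544 / 133215.6100 = 0.117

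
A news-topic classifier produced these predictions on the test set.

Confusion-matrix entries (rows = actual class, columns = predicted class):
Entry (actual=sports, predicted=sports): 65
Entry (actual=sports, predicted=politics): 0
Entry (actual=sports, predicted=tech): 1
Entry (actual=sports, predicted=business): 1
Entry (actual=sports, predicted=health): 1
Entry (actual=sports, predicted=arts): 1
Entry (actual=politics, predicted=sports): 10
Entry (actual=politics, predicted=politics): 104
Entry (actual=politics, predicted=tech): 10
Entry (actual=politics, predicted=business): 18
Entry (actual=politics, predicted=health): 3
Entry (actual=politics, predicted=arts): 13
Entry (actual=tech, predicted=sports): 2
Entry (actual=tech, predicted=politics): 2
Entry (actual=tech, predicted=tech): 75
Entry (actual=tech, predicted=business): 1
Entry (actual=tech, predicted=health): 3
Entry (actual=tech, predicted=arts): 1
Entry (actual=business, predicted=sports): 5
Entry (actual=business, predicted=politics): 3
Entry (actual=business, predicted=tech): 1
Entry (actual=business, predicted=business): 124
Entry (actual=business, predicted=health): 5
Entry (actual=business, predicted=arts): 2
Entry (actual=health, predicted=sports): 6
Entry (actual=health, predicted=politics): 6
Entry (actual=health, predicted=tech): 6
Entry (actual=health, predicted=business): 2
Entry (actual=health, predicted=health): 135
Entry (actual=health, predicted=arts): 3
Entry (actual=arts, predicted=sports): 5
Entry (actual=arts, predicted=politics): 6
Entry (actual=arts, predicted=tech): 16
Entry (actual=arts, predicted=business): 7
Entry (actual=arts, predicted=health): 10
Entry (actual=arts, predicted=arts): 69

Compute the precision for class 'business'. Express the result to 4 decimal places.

precision = TP/(TP+FP).
business: TP=124, FP=1+18+1+2+7=29 → 124/153 = 0.81046

0.8105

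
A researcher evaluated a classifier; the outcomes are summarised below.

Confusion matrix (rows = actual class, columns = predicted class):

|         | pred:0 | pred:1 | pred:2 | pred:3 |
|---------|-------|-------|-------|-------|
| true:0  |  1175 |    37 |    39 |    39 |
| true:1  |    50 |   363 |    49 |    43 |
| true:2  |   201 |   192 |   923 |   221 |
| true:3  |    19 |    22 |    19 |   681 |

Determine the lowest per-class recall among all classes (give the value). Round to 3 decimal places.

0.601

Per-class recall (TP/(TP+FN)):
  0: TP=1175, FN=37+39+39=115 → 1175/1290 = 0.9109
  1: TP=363, FN=50+49+43=142 → 363/505 = 0.7188
  2: TP=923, FN=201+192+221=614 → 923/1537 = 0.6005
  3: TP=681, FN=19+22+19=60 → 681/741 = 0.9190
Lowest is class '2' with recall = 0.601.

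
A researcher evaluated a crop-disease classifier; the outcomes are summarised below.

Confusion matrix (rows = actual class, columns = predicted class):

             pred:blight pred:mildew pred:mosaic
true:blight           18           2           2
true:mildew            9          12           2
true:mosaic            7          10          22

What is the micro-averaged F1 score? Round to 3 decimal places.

Micro-averaging pools counts across classes: ΣTP=52, ΣFP=32, ΣFN=32.
Micro-F1 score = 2·TP/(2·TP+FP+FN) on pooled counts = 0.619 (equals overall accuracy in single-label multiclass).

0.619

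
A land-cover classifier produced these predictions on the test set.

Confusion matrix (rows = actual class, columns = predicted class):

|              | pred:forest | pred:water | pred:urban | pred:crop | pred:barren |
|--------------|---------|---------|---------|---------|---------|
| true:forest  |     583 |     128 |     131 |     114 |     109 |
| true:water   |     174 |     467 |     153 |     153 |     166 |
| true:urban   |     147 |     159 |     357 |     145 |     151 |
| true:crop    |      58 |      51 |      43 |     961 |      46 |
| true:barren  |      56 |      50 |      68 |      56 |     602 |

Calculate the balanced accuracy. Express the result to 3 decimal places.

0.578

Balanced accuracy = mean of per-class recall.
  forest: recall = 583/1065 = 0.5474
  water: recall = 467/1113 = 0.4196
  urban: recall = 357/959 = 0.3723
  crop: recall = 961/1159 = 0.8292
  barren: recall = 602/832 = 0.7236
Mean = (0.5474 + 0.4196 + 0.3723 + 0.8292 + 0.7236) / 5 = 0.578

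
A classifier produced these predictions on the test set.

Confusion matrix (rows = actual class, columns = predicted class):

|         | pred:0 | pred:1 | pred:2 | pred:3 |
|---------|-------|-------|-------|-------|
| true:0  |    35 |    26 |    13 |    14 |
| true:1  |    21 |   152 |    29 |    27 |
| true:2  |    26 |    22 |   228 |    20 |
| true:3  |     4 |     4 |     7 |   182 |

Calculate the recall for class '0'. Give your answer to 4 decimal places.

0.3977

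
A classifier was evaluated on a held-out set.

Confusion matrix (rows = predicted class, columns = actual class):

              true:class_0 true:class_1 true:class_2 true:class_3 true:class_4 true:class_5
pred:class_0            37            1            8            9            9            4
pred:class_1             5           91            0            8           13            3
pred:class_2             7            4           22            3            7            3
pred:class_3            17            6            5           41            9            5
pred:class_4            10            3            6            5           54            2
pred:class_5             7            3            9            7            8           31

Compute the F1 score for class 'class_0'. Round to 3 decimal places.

0.490

F1 score = 2·TP/(2·TP+FP+FN).
class_0: TP=37, FP=1+8+9+9+4=31, FN=5+7+17+10+7=46 → 74/151 = 0.4901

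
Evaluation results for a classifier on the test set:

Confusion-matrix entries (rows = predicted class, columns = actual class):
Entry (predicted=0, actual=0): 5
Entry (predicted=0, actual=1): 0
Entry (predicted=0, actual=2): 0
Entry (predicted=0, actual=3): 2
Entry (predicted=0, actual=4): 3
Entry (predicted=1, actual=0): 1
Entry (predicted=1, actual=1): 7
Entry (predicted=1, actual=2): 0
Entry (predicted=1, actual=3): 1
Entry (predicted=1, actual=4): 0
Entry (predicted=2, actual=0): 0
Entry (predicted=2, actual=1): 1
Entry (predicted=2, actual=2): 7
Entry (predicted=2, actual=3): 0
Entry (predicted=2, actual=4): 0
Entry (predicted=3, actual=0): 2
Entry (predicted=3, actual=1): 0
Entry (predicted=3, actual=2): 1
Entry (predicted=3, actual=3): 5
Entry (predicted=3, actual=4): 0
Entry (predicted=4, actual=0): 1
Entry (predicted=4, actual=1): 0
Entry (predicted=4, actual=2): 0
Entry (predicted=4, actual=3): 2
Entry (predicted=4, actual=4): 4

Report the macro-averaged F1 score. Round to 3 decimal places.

0.670

Per-class F1 score (2·TP/(2·TP+FP+FN)):
  0: TP=5, FP=0+0+2+3=5, FN=1+0+2+1=4 → 10/19 = 0.5263
  1: TP=7, FP=1+0+1+0=2, FN=0+1+0+0=1 → 14/17 = 0.8235
  2: TP=7, FP=0+1+0+0=1, FN=0+0+1+0=1 → 14/16 = 0.8750
  3: TP=5, FP=2+0+1+0=3, FN=2+1+0+2=5 → 10/18 = 0.5556
  4: TP=4, FP=1+0+0+2=3, FN=3+0+0+0=3 → 8/14 = 0.5714
Macro-F1 score = mean = (0.5263 + 0.8235 + 0.8750 + 0.5556 + 0.5714) / 5 = 0.670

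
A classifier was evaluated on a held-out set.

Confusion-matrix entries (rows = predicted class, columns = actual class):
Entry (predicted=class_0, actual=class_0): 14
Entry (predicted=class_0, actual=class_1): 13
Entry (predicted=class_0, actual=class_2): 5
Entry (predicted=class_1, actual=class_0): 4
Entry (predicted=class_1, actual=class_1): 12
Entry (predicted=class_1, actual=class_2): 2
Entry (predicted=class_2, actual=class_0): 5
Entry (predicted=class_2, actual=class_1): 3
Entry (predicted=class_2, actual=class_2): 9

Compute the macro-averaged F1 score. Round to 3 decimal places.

Per-class F1 score (2·TP/(2·TP+FP+FN)):
  class_0: TP=14, FP=13+5=18, FN=4+5=9 → 28/55 = 0.5091
  class_1: TP=12, FP=4+2=6, FN=13+3=16 → 24/46 = 0.5217
  class_2: TP=9, FP=5+3=8, FN=5+2=7 → 18/33 = 0.5455
Macro-F1 score = mean = (0.5091 + 0.5217 + 0.5455) / 3 = 0.525

0.525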